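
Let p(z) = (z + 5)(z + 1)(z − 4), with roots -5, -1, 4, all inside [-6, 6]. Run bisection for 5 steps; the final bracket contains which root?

m = 0, p(m) = -20 (−); new bracket [0, 6]
m = 3, p(m) = -32 (−); new bracket [3, 6]
m = 4.5, p(m) = 26.125 (+); new bracket [3, 4.5]
m = 3.75, p(m) = -10.3906 (−); new bracket [3.75, 4.5]
m = 4.125, p(m) = 5.8457 (+); new bracket [3.75, 4.125]

4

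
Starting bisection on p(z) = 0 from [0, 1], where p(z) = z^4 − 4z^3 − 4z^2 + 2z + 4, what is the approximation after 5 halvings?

p(0.5) = 3.5625 > 0, so the root lies in [0.5, 1]
p(0.75) = 1.878906 > 0, so the root lies in [0.75, 1]
p(0.875) = 0.593994 > 0, so the root lies in [0.875, 1]
p(0.9375) = -0.164 < 0, so the root lies in [0.875, 0.9375]
p(0.90625) = 0.2247 > 0, so the root lies in [0.90625, 0.9375]

0.90625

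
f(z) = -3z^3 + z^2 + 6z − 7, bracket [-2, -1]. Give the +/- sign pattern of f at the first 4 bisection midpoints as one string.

f(-1.5) = -3.625 < 0, so the root lies in [-2, -1.5]
f(-1.75) = 1.640625 > 0, so the root lies in [-1.75, -1.5]
f(-1.625) = -1.236328 < 0, so the root lies in [-1.75, -1.625]
f(-1.6875) = 0.1389 > 0, so the root lies in [-1.6875, -1.625]

-+-+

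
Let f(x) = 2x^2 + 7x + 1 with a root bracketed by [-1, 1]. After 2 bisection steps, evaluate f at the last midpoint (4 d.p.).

x = 0 gives f = 1, positive; keep [-1, 0]
x = -0.5 gives f = -2, negative; keep [-0.5, 0]

-2.0000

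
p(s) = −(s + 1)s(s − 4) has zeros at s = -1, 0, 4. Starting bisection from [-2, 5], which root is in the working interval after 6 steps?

4

midpoint 1.5: p = 9.375 > 0 → [1.5, 5]
midpoint 3.25: p = 10.359375 > 0 → [3.25, 5]
midpoint 4.125: p = -2.642578 < 0 → [3.25, 4.125]
midpoint 3.6875: p = 5.4016 > 0 → [3.6875, 4.125]
midpoint 3.90625: p = 1.7967 > 0 → [3.90625, 4.125]
midpoint 4.015625: p = -0.3147 < 0 → [3.90625, 4.015625]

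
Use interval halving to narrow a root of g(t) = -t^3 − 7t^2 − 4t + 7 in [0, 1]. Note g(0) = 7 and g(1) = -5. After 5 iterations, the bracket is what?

[0.71875, 0.75]

midpoint 0.5: g = 3.125 > 0 → [0.5, 1]
midpoint 0.75: g = -0.359375 < 0 → [0.5, 0.75]
midpoint 0.625: g = 1.521484 > 0 → [0.625, 0.75]
midpoint 0.6875: g = 0.6165 > 0 → [0.6875, 0.75]
midpoint 0.71875: g = 0.1375 > 0 → [0.71875, 0.75]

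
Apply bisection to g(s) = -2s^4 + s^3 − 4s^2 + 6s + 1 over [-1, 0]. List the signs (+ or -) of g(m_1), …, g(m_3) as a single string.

--+

m = -0.5, g(m) = -3.25 (−); new bracket [-0.5, 0]
m = -0.25, g(m) = -0.773438 (−); new bracket [-0.25, 0]
m = -0.125, g(m) = 0.185059 (+); new bracket [-0.25, -0.125]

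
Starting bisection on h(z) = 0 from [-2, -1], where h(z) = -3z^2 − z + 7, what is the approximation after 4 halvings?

midpoint -1.5: h = 1.75 > 0 → [-2, -1.5]
midpoint -1.75: h = -0.4375 < 0 → [-1.75, -1.5]
midpoint -1.625: h = 0.703125 > 0 → [-1.75, -1.625]
midpoint -1.6875: h = 0.1445 > 0 → [-1.75, -1.6875]

-1.6875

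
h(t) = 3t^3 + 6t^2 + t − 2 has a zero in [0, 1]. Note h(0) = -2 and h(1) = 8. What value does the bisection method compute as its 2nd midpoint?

0.25

h(0.5) = 0.375 > 0, so the root lies in [0, 0.5]
h(0.25) = -1.328125 < 0, so the root lies in [0.25, 0.5]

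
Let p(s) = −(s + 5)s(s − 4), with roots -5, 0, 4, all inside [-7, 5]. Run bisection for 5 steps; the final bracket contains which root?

-5

p(-1) = -20 < 0, so the root lies in [-7, -1]
p(-4) = -32 < 0, so the root lies in [-7, -4]
p(-5.5) = 26.125 > 0, so the root lies in [-5.5, -4]
p(-4.75) = -10.3906 < 0, so the root lies in [-5.5, -4.75]
p(-5.125) = 5.8457 > 0, so the root lies in [-5.125, -4.75]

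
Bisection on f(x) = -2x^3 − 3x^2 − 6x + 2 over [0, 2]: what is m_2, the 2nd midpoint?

m = 1, f(m) = -9 (−); new bracket [0, 1]
m = 0.5, f(m) = -2 (−); new bracket [0, 0.5]

0.5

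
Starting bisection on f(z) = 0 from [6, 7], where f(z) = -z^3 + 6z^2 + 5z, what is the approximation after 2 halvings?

6.75

m = 6.5, f(m) = 11.375 (+); new bracket [6.5, 7]
m = 6.75, f(m) = -0.421875 (−); new bracket [6.5, 6.75]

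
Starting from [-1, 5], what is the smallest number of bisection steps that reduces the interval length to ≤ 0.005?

Width after n steps is 6/2^n. Need 2^n ≥ 6/0.005 = 1200.
2^10 = 1024 < 1200 ≤ 2^11 = 2048, so n = 11.

11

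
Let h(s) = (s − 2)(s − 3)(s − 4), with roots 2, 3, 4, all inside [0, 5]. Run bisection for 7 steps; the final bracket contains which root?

2

s = 2.5 gives h = 0.375, positive; keep [0, 2.5]
s = 1.25 gives h = -3.609375, negative; keep [1.25, 2.5]
s = 1.875 gives h = -0.298828, negative; keep [1.875, 2.5]
s = 2.1875 gives h = 0.2761, positive; keep [1.875, 2.1875]
s = 2.03125 gives h = 0.0596, positive; keep [1.875, 2.03125]
s = 1.953125 gives h = -0.1004, negative; keep [1.953125, 2.03125]
s = 1.9921875 gives h = -0.0158, negative; keep [1.9921875, 2.03125]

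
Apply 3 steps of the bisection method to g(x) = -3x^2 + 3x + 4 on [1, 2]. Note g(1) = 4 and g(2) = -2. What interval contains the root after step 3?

m = 1.5, g(m) = 1.75 (+); new bracket [1.5, 2]
m = 1.75, g(m) = 0.0625 (+); new bracket [1.75, 2]
m = 1.875, g(m) = -0.921875 (−); new bracket [1.75, 1.875]

[1.75, 1.875]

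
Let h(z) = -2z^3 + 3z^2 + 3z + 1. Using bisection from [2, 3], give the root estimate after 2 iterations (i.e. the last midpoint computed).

m = 2.5, h(m) = -4 (−); new bracket [2, 2.5]
m = 2.25, h(m) = 0.15625 (+); new bracket [2.25, 2.5]

2.25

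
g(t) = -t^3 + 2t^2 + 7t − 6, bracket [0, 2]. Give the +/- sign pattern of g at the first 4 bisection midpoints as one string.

+--+

t = 1 gives g = 2, positive; keep [0, 1]
t = 0.5 gives g = -2.125, negative; keep [0.5, 1]
t = 0.75 gives g = -0.046875, negative; keep [0.75, 1]
t = 0.875 gives g = 0.9863, positive; keep [0.75, 0.875]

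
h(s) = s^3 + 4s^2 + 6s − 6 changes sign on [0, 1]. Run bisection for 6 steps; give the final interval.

[0.65625, 0.671875]

midpoint 0.5: h = -1.875 < 0 → [0.5, 1]
midpoint 0.75: h = 1.171875 > 0 → [0.5, 0.75]
midpoint 0.625: h = -0.443359 < 0 → [0.625, 0.75]
midpoint 0.6875: h = 0.3406 > 0 → [0.625, 0.6875]
midpoint 0.65625: h = -0.0572 < 0 → [0.65625, 0.6875]
midpoint 0.671875: h = 0.1402 > 0 → [0.65625, 0.671875]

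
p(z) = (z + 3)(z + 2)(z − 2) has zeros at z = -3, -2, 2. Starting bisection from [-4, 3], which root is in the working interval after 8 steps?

p(-0.5) = -9.375 < 0, so the root lies in [-0.5, 3]
p(1.25) = -10.359375 < 0, so the root lies in [1.25, 3]
p(2.125) = 2.642578 > 0, so the root lies in [1.25, 2.125]
p(1.6875) = -5.4016 < 0, so the root lies in [1.6875, 2.125]
p(1.90625) = -1.7967 < 0, so the root lies in [1.90625, 2.125]
p(2.015625) = 0.3147 > 0, so the root lies in [1.90625, 2.015625]
p(1.9609375) = -0.7676 < 0, so the root lies in [1.9609375, 2.015625]
p(1.98828125) = -0.2331 < 0, so the root lies in [1.98828125, 2.015625]

2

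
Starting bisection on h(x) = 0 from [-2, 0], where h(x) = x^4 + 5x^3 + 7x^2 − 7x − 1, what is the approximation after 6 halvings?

midpoint -1: h = 9 > 0 → [-1, 0]
midpoint -0.5: h = 3.6875 > 0 → [-0.5, 0]
midpoint -0.25: h = 1.113281 > 0 → [-0.25, 0]
midpoint -0.125: h = -0.0251 < 0 → [-0.25, -0.125]
midpoint -0.1875: h = 0.5269 > 0 → [-0.1875, -0.125]
midpoint -0.15625: h = 0.2462 > 0 → [-0.15625, -0.125]

-0.15625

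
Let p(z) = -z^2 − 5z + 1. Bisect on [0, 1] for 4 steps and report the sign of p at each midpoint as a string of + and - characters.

--++

midpoint 0.5: p = -1.75 < 0 → [0, 0.5]
midpoint 0.25: p = -0.3125 < 0 → [0, 0.25]
midpoint 0.125: p = 0.359375 > 0 → [0.125, 0.25]
midpoint 0.1875: p = 0.0273 > 0 → [0.1875, 0.25]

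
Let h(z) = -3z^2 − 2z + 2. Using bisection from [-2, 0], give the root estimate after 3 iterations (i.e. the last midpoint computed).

-1.25

z = -1 gives h = 1, positive; keep [-2, -1]
z = -1.5 gives h = -1.75, negative; keep [-1.5, -1]
z = -1.25 gives h = -0.1875, negative; keep [-1.25, -1]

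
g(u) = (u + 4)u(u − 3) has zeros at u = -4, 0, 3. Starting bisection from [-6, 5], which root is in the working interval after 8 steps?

-4

m = -0.5, g(m) = 6.125 (+); new bracket [-6, -0.5]
m = -3.25, g(m) = 15.234375 (+); new bracket [-6, -3.25]
m = -4.625, g(m) = -22.041016 (−); new bracket [-4.625, -3.25]
m = -3.9375, g(m) = 1.7073 (+); new bracket [-4.625, -3.9375]
m = -4.28125, g(m) = -8.7674 (−); new bracket [-4.28125, -3.9375]
m = -4.109375, g(m) = -3.1954 (−); new bracket [-4.109375, -3.9375]
m = -4.0234375, g(m) = -0.6623 (−); new bracket [-4.0234375, -3.9375]
m = -3.98046875, g(m) = 0.5427 (+); new bracket [-4.0234375, -3.98046875]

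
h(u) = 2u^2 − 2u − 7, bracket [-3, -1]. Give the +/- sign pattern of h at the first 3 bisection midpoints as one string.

u = -2 gives h = 5, positive; keep [-2, -1]
u = -1.5 gives h = 0.5, positive; keep [-1.5, -1]
u = -1.25 gives h = -1.375, negative; keep [-1.5, -1.25]

++-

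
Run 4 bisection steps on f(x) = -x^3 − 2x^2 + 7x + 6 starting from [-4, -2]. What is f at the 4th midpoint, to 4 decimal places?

1.9785

m = -3, f(m) = -6 (−); new bracket [-4, -3]
m = -3.5, f(m) = -0.125 (−); new bracket [-4, -3.5]
m = -3.75, f(m) = 4.359375 (+); new bracket [-3.75, -3.5]
m = -3.625, f(m) = 1.9785 (+); new bracket [-3.625, -3.5]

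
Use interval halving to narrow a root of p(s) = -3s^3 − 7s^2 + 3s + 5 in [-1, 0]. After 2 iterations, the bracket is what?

[-1, -0.75]

midpoint -0.5: p = 2.125 > 0 → [-1, -0.5]
midpoint -0.75: p = 0.078125 > 0 → [-1, -0.75]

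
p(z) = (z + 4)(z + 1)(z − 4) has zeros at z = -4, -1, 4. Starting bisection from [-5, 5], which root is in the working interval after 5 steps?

4

z = 0 gives p = -16, negative; keep [0, 5]
z = 2.5 gives p = -34.125, negative; keep [2.5, 5]
z = 3.75 gives p = -9.203125, negative; keep [3.75, 5]
z = 4.375 gives p = 16.8809, positive; keep [3.75, 4.375]
z = 4.0625 gives p = 2.551, positive; keep [3.75, 4.0625]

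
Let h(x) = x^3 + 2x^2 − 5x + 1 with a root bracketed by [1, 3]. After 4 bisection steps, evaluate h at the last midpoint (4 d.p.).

x = 2 gives h = 7, positive; keep [1, 2]
x = 1.5 gives h = 1.375, positive; keep [1, 1.5]
x = 1.25 gives h = -0.171875, negative; keep [1.25, 1.5]
x = 1.375 gives h = 0.5059, positive; keep [1.25, 1.375]

0.5059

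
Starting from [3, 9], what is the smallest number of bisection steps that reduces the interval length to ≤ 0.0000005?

24

Width after n steps is 6/2^n. Need 2^n ≥ 6/0.0000005 = 12000000.
2^23 = 8388608 < 12000000 ≤ 2^24 = 16777216, so n = 24.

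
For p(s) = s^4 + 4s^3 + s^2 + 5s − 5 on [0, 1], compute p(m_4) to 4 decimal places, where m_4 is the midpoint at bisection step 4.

midpoint 0.5: p = -1.6875 < 0 → [0.5, 1]
midpoint 0.75: p = 1.316406 > 0 → [0.5, 0.75]
midpoint 0.625: p = -0.355225 < 0 → [0.625, 0.75]
midpoint 0.6875: p = 0.4334 > 0 → [0.625, 0.6875]

0.4334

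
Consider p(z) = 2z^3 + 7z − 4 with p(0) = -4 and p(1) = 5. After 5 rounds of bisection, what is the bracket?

[0.5, 0.53125]

m = 0.5, p(m) = -0.25 (−); new bracket [0.5, 1]
m = 0.75, p(m) = 2.09375 (+); new bracket [0.5, 0.75]
m = 0.625, p(m) = 0.863281 (+); new bracket [0.5, 0.625]
m = 0.5625, p(m) = 0.2935 (+); new bracket [0.5, 0.5625]
m = 0.53125, p(m) = 0.0186 (+); new bracket [0.5, 0.53125]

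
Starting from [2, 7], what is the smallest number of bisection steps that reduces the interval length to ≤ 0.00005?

17

Width after n steps is 5/2^n. Need 2^n ≥ 5/0.00005 = 100000.
2^16 = 65536 < 100000 ≤ 2^17 = 131072, so n = 17.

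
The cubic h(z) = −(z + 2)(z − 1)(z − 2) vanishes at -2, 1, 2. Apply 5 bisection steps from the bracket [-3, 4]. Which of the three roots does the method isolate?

-2

h(0.5) = -1.875 < 0, so the root lies in [-3, 0.5]
h(-1.25) = -5.484375 < 0, so the root lies in [-3, -1.25]
h(-2.125) = 1.611328 > 0, so the root lies in [-2.125, -1.25]
h(-1.6875) = -3.0969 < 0, so the root lies in [-2.125, -1.6875]
h(-1.90625) = -1.0643 < 0, so the root lies in [-2.125, -1.90625]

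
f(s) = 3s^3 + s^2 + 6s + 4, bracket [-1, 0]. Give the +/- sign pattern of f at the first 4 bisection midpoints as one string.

+--+

m = -0.5, f(m) = 0.875 (+); new bracket [-1, -0.5]
m = -0.75, f(m) = -1.203125 (−); new bracket [-0.75, -0.5]
m = -0.625, f(m) = -0.091797 (−); new bracket [-0.625, -0.5]
m = -0.5625, f(m) = 0.4075 (+); new bracket [-0.625, -0.5625]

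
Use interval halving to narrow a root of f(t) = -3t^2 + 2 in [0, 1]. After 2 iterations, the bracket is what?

[0.75, 1]

m = 0.5, f(m) = 1.25 (+); new bracket [0.5, 1]
m = 0.75, f(m) = 0.3125 (+); new bracket [0.75, 1]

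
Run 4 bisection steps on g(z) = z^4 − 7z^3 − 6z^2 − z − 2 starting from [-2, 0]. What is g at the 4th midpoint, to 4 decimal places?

-0.4431

g(-1) = 1 > 0, so the root lies in [-1, 0]
g(-0.5) = -2.0625 < 0, so the root lies in [-1, -0.5]
g(-0.75) = -1.355469 < 0, so the root lies in [-1, -0.75]
g(-0.875) = -0.4431 < 0, so the root lies in [-1, -0.875]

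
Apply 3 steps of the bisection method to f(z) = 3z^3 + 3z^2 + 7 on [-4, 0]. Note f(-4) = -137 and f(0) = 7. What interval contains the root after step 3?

midpoint -2: f = -5 < 0 → [-2, 0]
midpoint -1: f = 7 > 0 → [-2, -1]
midpoint -1.5: f = 3.625 > 0 → [-2, -1.5]

[-2, -1.5]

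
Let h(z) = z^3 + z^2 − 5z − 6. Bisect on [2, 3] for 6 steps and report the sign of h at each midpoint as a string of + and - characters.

+-++--

midpoint 2.5: h = 3.375 > 0 → [2, 2.5]
midpoint 2.25: h = -0.796875 < 0 → [2.25, 2.5]
midpoint 2.375: h = 1.162109 > 0 → [2.25, 2.375]
midpoint 2.3125: h = 0.1516 > 0 → [2.25, 2.3125]
midpoint 2.28125: h = -0.3303 < 0 → [2.28125, 2.3125]
midpoint 2.296875: h = -0.0913 < 0 → [2.296875, 2.3125]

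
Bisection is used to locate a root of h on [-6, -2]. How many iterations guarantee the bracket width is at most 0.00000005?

Width after n steps is 4/2^n. Need 2^n ≥ 4/0.00000005 = 80000000.
2^26 = 67108864 < 80000000 ≤ 2^27 = 134217728, so n = 27.

27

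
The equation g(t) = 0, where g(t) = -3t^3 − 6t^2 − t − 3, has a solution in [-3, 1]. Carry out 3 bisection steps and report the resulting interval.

[-2.5, -2]

m = -1, g(m) = -5 (−); new bracket [-3, -1]
m = -2, g(m) = -1 (−); new bracket [-3, -2]
m = -2.5, g(m) = 8.875 (+); new bracket [-2.5, -2]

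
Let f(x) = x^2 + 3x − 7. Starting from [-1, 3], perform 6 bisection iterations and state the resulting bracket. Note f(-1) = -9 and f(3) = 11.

[1.5, 1.5625]

x = 1 gives f = -3, negative; keep [1, 3]
x = 2 gives f = 3, positive; keep [1, 2]
x = 1.5 gives f = -0.25, negative; keep [1.5, 2]
x = 1.75 gives f = 1.3125, positive; keep [1.5, 1.75]
x = 1.625 gives f = 0.5156, positive; keep [1.5, 1.625]
x = 1.5625 gives f = 0.1289, positive; keep [1.5, 1.5625]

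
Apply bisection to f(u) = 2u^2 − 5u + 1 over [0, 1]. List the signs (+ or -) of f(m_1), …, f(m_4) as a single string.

m = 0.5, f(m) = -1 (−); new bracket [0, 0.5]
m = 0.25, f(m) = -0.125 (−); new bracket [0, 0.25]
m = 0.125, f(m) = 0.40625 (+); new bracket [0.125, 0.25]
m = 0.1875, f(m) = 0.1328 (+); new bracket [0.1875, 0.25]

--++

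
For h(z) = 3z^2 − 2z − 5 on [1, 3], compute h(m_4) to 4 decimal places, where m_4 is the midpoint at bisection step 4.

z = 2 gives h = 3, positive; keep [1, 2]
z = 1.5 gives h = -1.25, negative; keep [1.5, 2]
z = 1.75 gives h = 0.6875, positive; keep [1.5, 1.75]
z = 1.625 gives h = -0.3281, negative; keep [1.625, 1.75]

-0.3281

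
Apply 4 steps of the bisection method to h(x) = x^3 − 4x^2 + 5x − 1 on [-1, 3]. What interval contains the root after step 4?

m = 1, h(m) = 1 (+); new bracket [-1, 1]
m = 0, h(m) = -1 (−); new bracket [0, 1]
m = 0.5, h(m) = 0.625 (+); new bracket [0, 0.5]
m = 0.25, h(m) = 0.0156 (+); new bracket [0, 0.25]

[0, 0.25]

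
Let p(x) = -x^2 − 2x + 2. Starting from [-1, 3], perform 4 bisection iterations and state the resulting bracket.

m = 1, p(m) = -1 (−); new bracket [-1, 1]
m = 0, p(m) = 2 (+); new bracket [0, 1]
m = 0.5, p(m) = 0.75 (+); new bracket [0.5, 1]
m = 0.75, p(m) = -0.0625 (−); new bracket [0.5, 0.75]

[0.5, 0.75]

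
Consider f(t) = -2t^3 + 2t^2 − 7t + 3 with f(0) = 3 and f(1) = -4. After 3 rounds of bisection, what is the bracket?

[0.375, 0.5]

t = 0.5 gives f = -0.25, negative; keep [0, 0.5]
t = 0.25 gives f = 1.34375, positive; keep [0.25, 0.5]
t = 0.375 gives f = 0.550781, positive; keep [0.375, 0.5]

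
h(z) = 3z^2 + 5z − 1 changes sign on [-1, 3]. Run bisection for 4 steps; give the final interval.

[0, 0.25]

h(1) = 7 > 0, so the root lies in [-1, 1]
h(0) = -1 < 0, so the root lies in [0, 1]
h(0.5) = 2.25 > 0, so the root lies in [0, 0.5]
h(0.25) = 0.4375 > 0, so the root lies in [0, 0.25]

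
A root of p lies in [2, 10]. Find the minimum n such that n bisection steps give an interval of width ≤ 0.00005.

Width after n steps is 8/2^n. Need 2^n ≥ 8/0.00005 = 160000.
2^17 = 131072 < 160000 ≤ 2^18 = 262144, so n = 18.

18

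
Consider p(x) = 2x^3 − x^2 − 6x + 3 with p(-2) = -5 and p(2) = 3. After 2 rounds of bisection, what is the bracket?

[-2, -1]

x = 0 gives p = 3, positive; keep [-2, 0]
x = -1 gives p = 6, positive; keep [-2, -1]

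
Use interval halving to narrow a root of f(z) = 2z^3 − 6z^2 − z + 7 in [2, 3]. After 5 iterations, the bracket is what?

f(2.5) = -1.75 < 0, so the root lies in [2.5, 3]
f(2.75) = 0.46875 > 0, so the root lies in [2.5, 2.75]
f(2.625) = -0.792969 < 0, so the root lies in [2.625, 2.75]
f(2.6875) = -0.2017 < 0, so the root lies in [2.6875, 2.75]
f(2.71875) = 0.1235 > 0, so the root lies in [2.6875, 2.71875]

[2.6875, 2.71875]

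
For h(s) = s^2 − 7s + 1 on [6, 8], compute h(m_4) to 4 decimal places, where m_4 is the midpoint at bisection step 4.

0.1406

midpoint 7: h = 1 > 0 → [6, 7]
midpoint 6.5: h = -2.25 < 0 → [6.5, 7]
midpoint 6.75: h = -0.6875 < 0 → [6.75, 7]
midpoint 6.875: h = 0.1406 > 0 → [6.75, 6.875]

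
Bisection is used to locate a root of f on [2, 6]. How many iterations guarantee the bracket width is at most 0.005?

Width after n steps is 4/2^n. Need 2^n ≥ 4/0.005 = 800.
2^9 = 512 < 800 ≤ 2^10 = 1024, so n = 10.

10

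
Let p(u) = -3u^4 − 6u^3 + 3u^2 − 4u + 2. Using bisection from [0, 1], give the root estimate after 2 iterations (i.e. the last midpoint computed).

m = 0.5, p(m) = -0.1875 (−); new bracket [0, 0.5]
m = 0.25, p(m) = 1.082031 (+); new bracket [0.25, 0.5]

0.25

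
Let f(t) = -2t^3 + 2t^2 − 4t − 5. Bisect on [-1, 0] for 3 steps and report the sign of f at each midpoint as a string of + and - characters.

f(-0.5) = -2.25 < 0, so the root lies in [-1, -0.5]
f(-0.75) = -0.03125 < 0, so the root lies in [-1, -0.75]
f(-0.875) = 1.371094 > 0, so the root lies in [-0.875, -0.75]

--+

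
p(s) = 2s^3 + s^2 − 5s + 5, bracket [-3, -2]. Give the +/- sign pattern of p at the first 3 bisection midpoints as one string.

m = -2.5, p(m) = -7.5 (−); new bracket [-2.5, -2]
m = -2.25, p(m) = -1.46875 (−); new bracket [-2.25, -2]
m = -2.125, p(m) = 0.949219 (+); new bracket [-2.25, -2.125]

--+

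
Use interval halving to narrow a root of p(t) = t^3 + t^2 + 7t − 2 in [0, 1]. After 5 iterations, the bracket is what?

[0.25, 0.28125]

t = 0.5 gives p = 1.875, positive; keep [0, 0.5]
t = 0.25 gives p = -0.171875, negative; keep [0.25, 0.5]
t = 0.375 gives p = 0.818359, positive; keep [0.25, 0.375]
t = 0.3125 gives p = 0.3157, positive; keep [0.25, 0.3125]
t = 0.28125 gives p = 0.0701, positive; keep [0.25, 0.28125]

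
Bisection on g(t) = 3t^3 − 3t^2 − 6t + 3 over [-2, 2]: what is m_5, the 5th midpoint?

-1.125

g(0) = 3 > 0, so the root lies in [-2, 0]
g(-1) = 3 > 0, so the root lies in [-2, -1]
g(-1.5) = -4.875 < 0, so the root lies in [-1.5, -1]
g(-1.25) = -0.0469 < 0, so the root lies in [-1.25, -1]
g(-1.125) = 1.6816 > 0, so the root lies in [-1.25, -1.125]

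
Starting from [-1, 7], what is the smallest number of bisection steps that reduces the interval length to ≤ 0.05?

8

Width after n steps is 8/2^n. Need 2^n ≥ 8/0.05 = 160.
2^7 = 128 < 160 ≤ 2^8 = 256, so n = 8.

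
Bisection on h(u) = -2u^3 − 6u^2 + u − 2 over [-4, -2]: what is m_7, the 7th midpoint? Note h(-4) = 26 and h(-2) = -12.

m = -3, h(m) = -5 (−); new bracket [-4, -3]
m = -3.5, h(m) = 6.75 (+); new bracket [-3.5, -3]
m = -3.25, h(m) = 0.03125 (+); new bracket [-3.25, -3]
m = -3.125, h(m) = -2.6836 (−); new bracket [-3.25, -3.125]
m = -3.1875, h(m) = -1.3774 (−); new bracket [-3.25, -3.1875]
m = -3.21875, h(m) = -0.6861 (−); new bracket [-3.25, -3.21875]
m = -3.234375, h(m) = -0.3307 (−); new bracket [-3.25, -3.234375]

-3.234375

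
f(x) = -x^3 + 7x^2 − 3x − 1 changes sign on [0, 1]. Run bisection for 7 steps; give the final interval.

[0.6953125, 0.703125]

f(0.5) = -0.875 < 0, so the root lies in [0.5, 1]
f(0.75) = 0.265625 > 0, so the root lies in [0.5, 0.75]
f(0.625) = -0.384766 < 0, so the root lies in [0.625, 0.75]
f(0.6875) = -0.0789 < 0, so the root lies in [0.6875, 0.75]
f(0.71875) = 0.0887 > 0, so the root lies in [0.6875, 0.71875]
f(0.703125) = 0.0037 > 0, so the root lies in [0.6875, 0.703125]
f(0.6953125) = -0.0379 < 0, so the root lies in [0.6953125, 0.703125]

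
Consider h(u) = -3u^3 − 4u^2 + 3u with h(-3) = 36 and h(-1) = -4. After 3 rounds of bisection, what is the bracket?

h(-2) = 2 > 0, so the root lies in [-2, -1]
h(-1.5) = -3.375 < 0, so the root lies in [-2, -1.5]
h(-1.75) = -1.421875 < 0, so the root lies in [-2, -1.75]

[-2, -1.75]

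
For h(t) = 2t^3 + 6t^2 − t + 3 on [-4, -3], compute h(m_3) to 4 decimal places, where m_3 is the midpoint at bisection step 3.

-2.1680

t = -3.5 gives h = -5.75, negative; keep [-3.5, -3]
t = -3.25 gives h = 0.96875, positive; keep [-3.5, -3.25]
t = -3.375 gives h = -2.167969, negative; keep [-3.375, -3.25]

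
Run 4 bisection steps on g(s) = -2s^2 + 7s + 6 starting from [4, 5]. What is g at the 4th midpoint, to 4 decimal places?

0.2422

m = 4.5, g(m) = -3 (−); new bracket [4, 4.5]
m = 4.25, g(m) = -0.375 (−); new bracket [4, 4.25]
m = 4.125, g(m) = 0.84375 (+); new bracket [4.125, 4.25]
m = 4.1875, g(m) = 0.2422 (+); new bracket [4.1875, 4.25]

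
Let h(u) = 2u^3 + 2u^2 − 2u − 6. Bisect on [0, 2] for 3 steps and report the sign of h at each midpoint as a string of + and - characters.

-+-

m = 1, h(m) = -4 (−); new bracket [1, 2]
m = 1.5, h(m) = 2.25 (+); new bracket [1, 1.5]
m = 1.25, h(m) = -1.46875 (−); new bracket [1.25, 1.5]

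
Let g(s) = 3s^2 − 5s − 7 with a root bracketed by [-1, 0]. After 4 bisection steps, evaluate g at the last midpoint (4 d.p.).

0.3242

midpoint -0.5: g = -3.75 < 0 → [-1, -0.5]
midpoint -0.75: g = -1.5625 < 0 → [-1, -0.75]
midpoint -0.875: g = -0.328125 < 0 → [-1, -0.875]
midpoint -0.9375: g = 0.3242 > 0 → [-0.9375, -0.875]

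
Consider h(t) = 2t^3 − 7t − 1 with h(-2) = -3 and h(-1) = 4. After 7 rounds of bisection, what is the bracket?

[-1.796875, -1.7890625]

m = -1.5, h(m) = 2.75 (+); new bracket [-2, -1.5]
m = -1.75, h(m) = 0.53125 (+); new bracket [-2, -1.75]
m = -1.875, h(m) = -1.058594 (−); new bracket [-1.875, -1.75]
m = -1.8125, h(m) = -0.2212 (−); new bracket [-1.8125, -1.75]
m = -1.78125, h(m) = 0.1655 (+); new bracket [-1.8125, -1.78125]
m = -1.796875, h(m) = -0.0252 (−); new bracket [-1.796875, -1.78125]
m = -1.7890625, h(m) = 0.0708 (+); new bracket [-1.796875, -1.7890625]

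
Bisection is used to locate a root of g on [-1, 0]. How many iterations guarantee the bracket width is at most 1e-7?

24

Width after n steps is 1/2^n. Need 2^n ≥ 1/1e-7 = 10000000.
2^23 = 8388608 < 10000000 ≤ 2^24 = 16777216, so n = 24.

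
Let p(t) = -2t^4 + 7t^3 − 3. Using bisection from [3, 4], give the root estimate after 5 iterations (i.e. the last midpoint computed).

t = 3.5 gives p = -3, negative; keep [3, 3.5]
t = 3.25 gives p = 14.164062, positive; keep [3.25, 3.5]
t = 3.375 gives p = 6.61084, positive; keep [3.375, 3.5]
t = 3.4375 gives p = 2.0774, positive; keep [3.4375, 3.5]
t = 3.46875 gives p = -0.3915, negative; keep [3.4375, 3.46875]

3.46875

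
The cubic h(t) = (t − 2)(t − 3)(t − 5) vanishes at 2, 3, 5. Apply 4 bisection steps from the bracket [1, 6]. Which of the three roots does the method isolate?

5

t = 3.5 gives h = -1.125, negative; keep [3.5, 6]
t = 4.75 gives h = -1.203125, negative; keep [4.75, 6]
t = 5.375 gives h = 3.005859, positive; keep [4.75, 5.375]
t = 5.0625 gives h = 0.3948, positive; keep [4.75, 5.0625]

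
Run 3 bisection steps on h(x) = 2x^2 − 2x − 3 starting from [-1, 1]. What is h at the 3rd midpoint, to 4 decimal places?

x = 0 gives h = -3, negative; keep [-1, 0]
x = -0.5 gives h = -1.5, negative; keep [-1, -0.5]
x = -0.75 gives h = -0.375, negative; keep [-1, -0.75]

-0.3750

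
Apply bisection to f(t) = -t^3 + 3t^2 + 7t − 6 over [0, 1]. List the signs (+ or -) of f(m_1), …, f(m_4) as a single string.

-+--

f(0.5) = -1.875 < 0, so the root lies in [0.5, 1]
f(0.75) = 0.515625 > 0, so the root lies in [0.5, 0.75]
f(0.625) = -0.697266 < 0, so the root lies in [0.625, 0.75]
f(0.6875) = -0.0945 < 0, so the root lies in [0.6875, 0.75]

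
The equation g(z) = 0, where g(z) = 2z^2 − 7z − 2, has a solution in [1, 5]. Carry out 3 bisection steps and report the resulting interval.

z = 3 gives g = -5, negative; keep [3, 5]
z = 4 gives g = 2, positive; keep [3, 4]
z = 3.5 gives g = -2, negative; keep [3.5, 4]

[3.5, 4]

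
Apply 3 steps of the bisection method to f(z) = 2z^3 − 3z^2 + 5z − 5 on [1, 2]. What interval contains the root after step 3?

[1.125, 1.25]

z = 1.5 gives f = 2.5, positive; keep [1, 1.5]
z = 1.25 gives f = 0.46875, positive; keep [1, 1.25]
z = 1.125 gives f = -0.324219, negative; keep [1.125, 1.25]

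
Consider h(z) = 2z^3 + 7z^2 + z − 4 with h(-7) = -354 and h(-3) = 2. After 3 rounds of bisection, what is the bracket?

h(-5) = -84 < 0, so the root lies in [-5, -3]
h(-4) = -24 < 0, so the root lies in [-4, -3]
h(-3.5) = -7.5 < 0, so the root lies in [-3.5, -3]

[-3.5, -3]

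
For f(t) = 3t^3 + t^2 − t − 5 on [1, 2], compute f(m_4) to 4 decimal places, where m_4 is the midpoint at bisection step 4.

0.2463

midpoint 1.5: f = 5.875 > 0 → [1, 1.5]
midpoint 1.25: f = 1.171875 > 0 → [1, 1.25]
midpoint 1.125: f = -0.587891 < 0 → [1.125, 1.25]
midpoint 1.1875: f = 0.2463 > 0 → [1.125, 1.1875]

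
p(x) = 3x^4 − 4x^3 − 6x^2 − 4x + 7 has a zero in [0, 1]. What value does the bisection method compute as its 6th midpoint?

0.734375

midpoint 0.5: p = 3.1875 > 0 → [0.5, 1]
midpoint 0.75: p = -0.113281 < 0 → [0.5, 0.75]
midpoint 0.625: p = 1.637451 > 0 → [0.625, 0.75]
midpoint 0.6875: p = 0.7845 > 0 → [0.6875, 0.75]
midpoint 0.71875: p = 0.3408 > 0 → [0.71875, 0.75]
midpoint 0.734375: p = 0.115 > 0 → [0.734375, 0.75]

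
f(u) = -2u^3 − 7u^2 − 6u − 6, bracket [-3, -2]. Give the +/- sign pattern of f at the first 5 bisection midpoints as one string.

midpoint -2.5: f = -3.5 < 0 → [-3, -2.5]
midpoint -2.75: f = -0.84375 < 0 → [-3, -2.75]
midpoint -2.875: f = 0.917969 > 0 → [-2.875, -2.75]
midpoint -2.8125: f = -0.0015 < 0 → [-2.875, -2.8125]
midpoint -2.84375: f = 0.4484 > 0 → [-2.84375, -2.8125]

--+-+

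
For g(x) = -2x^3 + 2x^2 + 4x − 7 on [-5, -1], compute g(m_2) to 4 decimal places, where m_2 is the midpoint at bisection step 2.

9.0000

x = -3 gives g = 53, positive; keep [-3, -1]
x = -2 gives g = 9, positive; keep [-2, -1]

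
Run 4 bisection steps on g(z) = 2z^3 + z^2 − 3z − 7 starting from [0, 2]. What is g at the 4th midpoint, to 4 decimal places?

g(1) = -7 < 0, so the root lies in [1, 2]
g(1.5) = -2.5 < 0, so the root lies in [1.5, 2]
g(1.75) = 1.53125 > 0, so the root lies in [1.5, 1.75]
g(1.625) = -0.6523 < 0, so the root lies in [1.625, 1.75]

-0.6523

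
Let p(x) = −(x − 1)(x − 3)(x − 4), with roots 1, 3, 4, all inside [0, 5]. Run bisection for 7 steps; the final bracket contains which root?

m = 2.5, p(m) = -1.125 (−); new bracket [0, 2.5]
m = 1.25, p(m) = -1.203125 (−); new bracket [0, 1.25]
m = 0.625, p(m) = 3.005859 (+); new bracket [0.625, 1.25]
m = 0.9375, p(m) = 0.3948 (+); new bracket [0.9375, 1.25]
m = 1.09375, p(m) = -0.5194 (−); new bracket [0.9375, 1.09375]
m = 1.015625, p(m) = -0.0925 (−); new bracket [0.9375, 1.015625]
m = 0.9765625, p(m) = 0.1434 (+); new bracket [0.9765625, 1.015625]

1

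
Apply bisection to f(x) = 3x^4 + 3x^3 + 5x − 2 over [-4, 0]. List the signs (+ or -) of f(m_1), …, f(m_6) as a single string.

+--+--

x = -2 gives f = 12, positive; keep [-2, 0]
x = -1 gives f = -7, negative; keep [-2, -1]
x = -1.5 gives f = -4.4375, negative; keep [-2, -1.5]
x = -1.75 gives f = 1.3086, positive; keep [-1.75, -1.5]
x = -1.625 gives f = -2.0793, negative; keep [-1.75, -1.625]
x = -1.6875 gives f = -0.5263, negative; keep [-1.75, -1.6875]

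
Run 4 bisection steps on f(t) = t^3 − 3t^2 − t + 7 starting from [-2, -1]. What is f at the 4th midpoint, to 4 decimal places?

f(-1.5) = -1.625 < 0, so the root lies in [-1.5, -1]
f(-1.25) = 1.609375 > 0, so the root lies in [-1.5, -1.25]
f(-1.375) = 0.103516 > 0, so the root lies in [-1.5, -1.375]
f(-1.4375) = -0.7322 < 0, so the root lies in [-1.4375, -1.375]

-0.7322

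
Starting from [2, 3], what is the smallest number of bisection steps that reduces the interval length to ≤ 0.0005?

11

Width after n steps is 1/2^n. Need 2^n ≥ 1/0.0005 = 2000.
2^10 = 1024 < 2000 ≤ 2^11 = 2048, so n = 11.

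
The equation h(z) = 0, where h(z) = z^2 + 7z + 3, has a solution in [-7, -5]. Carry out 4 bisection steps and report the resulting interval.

h(-6) = -3 < 0, so the root lies in [-7, -6]
h(-6.5) = -0.25 < 0, so the root lies in [-7, -6.5]
h(-6.75) = 1.3125 > 0, so the root lies in [-6.75, -6.5]
h(-6.625) = 0.5156 > 0, so the root lies in [-6.625, -6.5]

[-6.625, -6.5]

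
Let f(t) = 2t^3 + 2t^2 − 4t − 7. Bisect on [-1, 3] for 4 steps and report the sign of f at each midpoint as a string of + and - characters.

-+-+

midpoint 1: f = -7 < 0 → [1, 3]
midpoint 2: f = 9 > 0 → [1, 2]
midpoint 1.5: f = -1.75 < 0 → [1.5, 2]
midpoint 1.75: f = 2.8438 > 0 → [1.5, 1.75]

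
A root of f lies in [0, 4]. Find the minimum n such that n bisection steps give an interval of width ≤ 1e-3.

Width after n steps is 4/2^n. Need 2^n ≥ 4/1e-3 = 4000.
2^11 = 2048 < 4000 ≤ 2^12 = 4096, so n = 12.

12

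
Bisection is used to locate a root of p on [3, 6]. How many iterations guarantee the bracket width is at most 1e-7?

Width after n steps is 3/2^n. Need 2^n ≥ 3/1e-7 = 30000000.
2^24 = 16777216 < 30000000 ≤ 2^25 = 33554432, so n = 25.

25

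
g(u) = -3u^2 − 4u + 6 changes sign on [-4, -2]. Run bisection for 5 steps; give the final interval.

m = -3, g(m) = -9 (−); new bracket [-3, -2]
m = -2.5, g(m) = -2.75 (−); new bracket [-2.5, -2]
m = -2.25, g(m) = -0.1875 (−); new bracket [-2.25, -2]
m = -2.125, g(m) = 0.9531 (+); new bracket [-2.25, -2.125]
m = -2.1875, g(m) = 0.3945 (+); new bracket [-2.25, -2.1875]

[-2.25, -2.1875]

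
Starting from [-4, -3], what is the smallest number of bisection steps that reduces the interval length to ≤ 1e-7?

Width after n steps is 1/2^n. Need 2^n ≥ 1/1e-7 = 10000000.
2^23 = 8388608 < 10000000 ≤ 2^24 = 16777216, so n = 24.

24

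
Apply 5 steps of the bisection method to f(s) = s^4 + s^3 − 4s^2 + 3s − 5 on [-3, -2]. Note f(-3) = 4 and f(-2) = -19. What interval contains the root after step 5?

midpoint -2.5: f = -14.0625 < 0 → [-3, -2.5]
midpoint -2.75: f = -7.105469 < 0 → [-3, -2.75]
midpoint -2.875: f = -2.130615 < 0 → [-3, -2.875]
midpoint -2.9375: f = 0.7825 > 0 → [-2.9375, -2.875]
midpoint -2.90625: f = -0.7111 < 0 → [-2.9375, -2.90625]

[-2.9375, -2.90625]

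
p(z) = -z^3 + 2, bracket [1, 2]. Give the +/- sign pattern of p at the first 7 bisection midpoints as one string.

-+----+

z = 1.5 gives p = -1.375, negative; keep [1, 1.5]
z = 1.25 gives p = 0.046875, positive; keep [1.25, 1.5]
z = 1.375 gives p = -0.599609, negative; keep [1.25, 1.375]
z = 1.3125 gives p = -0.261, negative; keep [1.25, 1.3125]
z = 1.28125 gives p = -0.1033, negative; keep [1.25, 1.28125]
z = 1.265625 gives p = -0.0273, negative; keep [1.25, 1.265625]
z = 1.2578125 gives p = 0.01, positive; keep [1.2578125, 1.265625]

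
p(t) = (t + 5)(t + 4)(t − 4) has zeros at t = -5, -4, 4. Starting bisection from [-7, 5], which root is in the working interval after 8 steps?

midpoint -1: p = -60 < 0 → [-1, 5]
midpoint 2: p = -84 < 0 → [2, 5]
midpoint 3.5: p = -31.875 < 0 → [3.5, 5]
midpoint 4.25: p = 19.0781 > 0 → [3.5, 4.25]
midpoint 3.875: p = -8.7363 < 0 → [3.875, 4.25]
midpoint 4.0625: p = 4.5667 > 0 → [3.875, 4.0625]
midpoint 3.96875: p = -2.2334 < 0 → [3.96875, 4.0625]
midpoint 4.015625: p = 1.1292 > 0 → [3.96875, 4.015625]

4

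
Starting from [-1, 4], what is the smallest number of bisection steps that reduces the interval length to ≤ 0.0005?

14

Width after n steps is 5/2^n. Need 2^n ≥ 5/0.0005 = 10000.
2^13 = 8192 < 10000 ≤ 2^14 = 16384, so n = 14.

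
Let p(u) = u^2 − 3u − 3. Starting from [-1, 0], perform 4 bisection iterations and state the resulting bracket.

[-0.8125, -0.75]

u = -0.5 gives p = -1.25, negative; keep [-1, -0.5]
u = -0.75 gives p = -0.1875, negative; keep [-1, -0.75]
u = -0.875 gives p = 0.390625, positive; keep [-0.875, -0.75]
u = -0.8125 gives p = 0.0977, positive; keep [-0.8125, -0.75]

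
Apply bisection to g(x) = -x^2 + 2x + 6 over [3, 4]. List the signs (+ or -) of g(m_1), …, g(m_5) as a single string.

+-+--

m = 3.5, g(m) = 0.75 (+); new bracket [3.5, 4]
m = 3.75, g(m) = -0.5625 (−); new bracket [3.5, 3.75]
m = 3.625, g(m) = 0.109375 (+); new bracket [3.625, 3.75]
m = 3.6875, g(m) = -0.2227 (−); new bracket [3.625, 3.6875]
m = 3.65625, g(m) = -0.0557 (−); new bracket [3.625, 3.65625]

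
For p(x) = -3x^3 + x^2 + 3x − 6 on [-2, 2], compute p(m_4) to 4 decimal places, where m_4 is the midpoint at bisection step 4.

p(0) = -6 < 0, so the root lies in [-2, 0]
p(-1) = -5 < 0, so the root lies in [-2, -1]
p(-1.5) = 1.875 > 0, so the root lies in [-1.5, -1]
p(-1.25) = -2.3281 < 0, so the root lies in [-1.5, -1.25]

-2.3281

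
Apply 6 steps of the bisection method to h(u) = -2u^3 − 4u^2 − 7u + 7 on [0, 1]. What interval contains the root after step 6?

[0.65625, 0.671875]

m = 0.5, h(m) = 2.25 (+); new bracket [0.5, 1]
m = 0.75, h(m) = -1.34375 (−); new bracket [0.5, 0.75]
m = 0.625, h(m) = 0.574219 (+); new bracket [0.625, 0.75]
m = 0.6875, h(m) = -0.353 (−); new bracket [0.625, 0.6875]
m = 0.65625, h(m) = 0.1183 (+); new bracket [0.65625, 0.6875]
m = 0.671875, h(m) = -0.1154 (−); new bracket [0.65625, 0.671875]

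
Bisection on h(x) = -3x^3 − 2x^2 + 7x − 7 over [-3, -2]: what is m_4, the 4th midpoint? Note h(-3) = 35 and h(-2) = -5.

midpoint -2.5: h = 9.875 > 0 → [-2.5, -2]
midpoint -2.25: h = 1.296875 > 0 → [-2.25, -2]
midpoint -2.125: h = -2.119141 < 0 → [-2.25, -2.125]
midpoint -2.1875: h = -0.4802 < 0 → [-2.25, -2.1875]

-2.1875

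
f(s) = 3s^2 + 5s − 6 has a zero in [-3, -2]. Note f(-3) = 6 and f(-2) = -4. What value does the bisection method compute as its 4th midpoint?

midpoint -2.5: f = 0.25 > 0 → [-2.5, -2]
midpoint -2.25: f = -2.0625 < 0 → [-2.5, -2.25]
midpoint -2.375: f = -0.953125 < 0 → [-2.5, -2.375]
midpoint -2.4375: f = -0.3633 < 0 → [-2.5, -2.4375]

-2.4375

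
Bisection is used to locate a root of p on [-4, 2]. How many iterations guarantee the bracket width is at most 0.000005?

21

Width after n steps is 6/2^n. Need 2^n ≥ 6/0.000005 = 1200000.
2^20 = 1048576 < 1200000 ≤ 2^21 = 2097152, so n = 21.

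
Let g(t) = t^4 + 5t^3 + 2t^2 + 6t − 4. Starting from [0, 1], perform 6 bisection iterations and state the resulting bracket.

midpoint 0.5: g = 0.1875 > 0 → [0, 0.5]
midpoint 0.25: g = -2.292969 < 0 → [0.25, 0.5]
midpoint 0.375: g = -1.185303 < 0 → [0.375, 0.5]
midpoint 0.4375: g = -0.5368 < 0 → [0.4375, 0.5]
midpoint 0.46875: g = -0.1848 < 0 → [0.46875, 0.5]
midpoint 0.484375: g = -0.0012 < 0 → [0.484375, 0.5]

[0.484375, 0.5]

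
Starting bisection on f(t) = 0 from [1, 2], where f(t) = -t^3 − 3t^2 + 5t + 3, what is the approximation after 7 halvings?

1.5390625

t = 1.5 gives f = 0.375, positive; keep [1.5, 2]
t = 1.75 gives f = -2.796875, negative; keep [1.5, 1.75]
t = 1.625 gives f = -1.087891, negative; keep [1.5, 1.625]
t = 1.5625 gives f = -0.3264, negative; keep [1.5, 1.5625]
t = 1.53125 gives f = 0.0317, positive; keep [1.53125, 1.5625]
t = 1.546875 gives f = -0.1455, negative; keep [1.53125, 1.546875]
t = 1.5390625 gives f = -0.0564, negative; keep [1.53125, 1.5390625]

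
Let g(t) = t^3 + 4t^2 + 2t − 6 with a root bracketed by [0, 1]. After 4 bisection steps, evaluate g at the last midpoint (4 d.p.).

0.2146

g(0.5) = -3.875 < 0, so the root lies in [0.5, 1]
g(0.75) = -1.828125 < 0, so the root lies in [0.75, 1]
g(0.875) = -0.517578 < 0, so the root lies in [0.875, 1]
g(0.9375) = 0.2146 > 0, so the root lies in [0.875, 0.9375]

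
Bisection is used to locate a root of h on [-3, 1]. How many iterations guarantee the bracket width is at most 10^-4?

Width after n steps is 4/2^n. Need 2^n ≥ 4/10^-4 = 40000.
2^15 = 32768 < 40000 ≤ 2^16 = 65536, so n = 16.

16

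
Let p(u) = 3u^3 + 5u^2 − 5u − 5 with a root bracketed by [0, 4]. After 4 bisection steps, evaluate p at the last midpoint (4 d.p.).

u = 2 gives p = 29, positive; keep [0, 2]
u = 1 gives p = -2, negative; keep [1, 2]
u = 1.5 gives p = 8.875, positive; keep [1, 1.5]
u = 1.25 gives p = 2.4219, positive; keep [1, 1.25]

2.4219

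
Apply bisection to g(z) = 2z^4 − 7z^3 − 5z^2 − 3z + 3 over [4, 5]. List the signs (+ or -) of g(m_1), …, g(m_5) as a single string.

g(4.5) = 70.5 > 0, so the root lies in [4, 4.5]
g(4.25) = 15.085938 > 0, so the root lies in [4, 4.25]
g(4.125) = -6.716309 < 0, so the root lies in [4.125, 4.25]
g(4.1875) = 3.7259 > 0, so the root lies in [4.125, 4.1875]
g(4.15625) = -1.6075 < 0, so the root lies in [4.15625, 4.1875]

++-+-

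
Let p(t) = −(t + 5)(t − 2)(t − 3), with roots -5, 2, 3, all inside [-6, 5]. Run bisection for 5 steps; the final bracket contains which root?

midpoint -0.5: p = -39.375 < 0 → [-6, -0.5]
midpoint -3.25: p = -57.421875 < 0 → [-6, -3.25]
midpoint -4.625: p = -18.943359 < 0 → [-6, -4.625]
midpoint -5.3125: p = 18.9954 > 0 → [-5.3125, -4.625]
midpoint -4.96875: p = -1.7354 < 0 → [-5.3125, -4.96875]

-5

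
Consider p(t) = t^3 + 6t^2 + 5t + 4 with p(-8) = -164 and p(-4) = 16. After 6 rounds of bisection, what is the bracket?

m = -6, p(m) = -26 (−); new bracket [-6, -4]
m = -5, p(m) = 4 (+); new bracket [-6, -5]
m = -5.5, p(m) = -8.375 (−); new bracket [-5.5, -5]
m = -5.25, p(m) = -1.5781 (−); new bracket [-5.25, -5]
m = -5.125, p(m) = 1.3574 (+); new bracket [-5.25, -5.125]
m = -5.1875, p(m) = -0.073 (−); new bracket [-5.1875, -5.125]

[-5.1875, -5.125]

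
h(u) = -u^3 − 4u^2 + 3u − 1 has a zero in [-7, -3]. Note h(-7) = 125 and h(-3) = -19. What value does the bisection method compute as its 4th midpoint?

midpoint -5: h = 9 > 0 → [-5, -3]
midpoint -4: h = -13 < 0 → [-5, -4]
midpoint -4.5: h = -4.375 < 0 → [-5, -4.5]
midpoint -4.75: h = 1.6719 > 0 → [-4.75, -4.5]

-4.75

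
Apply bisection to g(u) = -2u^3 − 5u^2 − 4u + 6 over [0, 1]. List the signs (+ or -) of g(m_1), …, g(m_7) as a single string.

m = 0.5, g(m) = 2.5 (+); new bracket [0.5, 1]
m = 0.75, g(m) = -0.65625 (−); new bracket [0.5, 0.75]
m = 0.625, g(m) = 1.058594 (+); new bracket [0.625, 0.75]
m = 0.6875, g(m) = 0.2368 (+); new bracket [0.6875, 0.75]
m = 0.71875, g(m) = -0.2006 (−); new bracket [0.6875, 0.71875]
m = 0.703125, g(m) = 0.0203 (+); new bracket [0.703125, 0.71875]
m = 0.7109375, g(m) = -0.0896 (−); new bracket [0.703125, 0.7109375]

+-++-+-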